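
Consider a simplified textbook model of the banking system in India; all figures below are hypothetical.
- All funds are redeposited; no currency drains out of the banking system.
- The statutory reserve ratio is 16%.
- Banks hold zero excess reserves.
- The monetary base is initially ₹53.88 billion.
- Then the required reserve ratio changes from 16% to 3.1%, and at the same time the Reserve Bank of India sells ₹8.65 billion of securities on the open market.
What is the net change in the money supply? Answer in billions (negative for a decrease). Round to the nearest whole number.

₹1122 billion

Before: m₁ = 1 / (0.16) = 6.25, MB₁ = 53.88, so M₁ = 6.25 × 53.88 = 336.75 billion.
After: m₂ = 1 / (0.031) ≈ 32.2581, MB₂ = 53.88 − 8.65 = 45.23, so M₂ = 32.2581 × 45.23 ≈ 1459.0339 billion.
ΔM = M₂ − M₁ = 1459.0339 − 336.75 = 1122.2839 billion.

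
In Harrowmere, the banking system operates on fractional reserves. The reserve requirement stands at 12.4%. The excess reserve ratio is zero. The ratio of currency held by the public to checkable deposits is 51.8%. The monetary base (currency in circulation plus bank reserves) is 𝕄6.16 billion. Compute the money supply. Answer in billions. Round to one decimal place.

The money multiplier is m = (1 + c) / (rr + c) = (1 + 0.518) / (0.124 + 0.518) ≈ 2.3645.
So M = m × MB = 2.3645 × 6.16 ≈ 14.5653 billion.

𝕄14.6 billion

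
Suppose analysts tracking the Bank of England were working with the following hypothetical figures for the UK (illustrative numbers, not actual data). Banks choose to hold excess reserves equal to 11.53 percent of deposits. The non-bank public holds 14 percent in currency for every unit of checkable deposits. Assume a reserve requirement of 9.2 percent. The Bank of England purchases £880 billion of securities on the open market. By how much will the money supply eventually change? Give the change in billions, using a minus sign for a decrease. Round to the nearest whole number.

The money multiplier is m = (1 + c) / (rr + e + c) = (1 + 0.14) / (0.092 + 0.1153 + 0.14) ≈ 3.2825.
The purchase adds 880 billion of base, so ΔM = m × ΔMB = 3.2825 × (+880) = 2888.6 billion.

£2889 billion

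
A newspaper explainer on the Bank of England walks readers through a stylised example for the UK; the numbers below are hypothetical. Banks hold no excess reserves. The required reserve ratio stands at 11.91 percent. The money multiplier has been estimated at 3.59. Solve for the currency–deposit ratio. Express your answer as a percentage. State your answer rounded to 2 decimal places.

22.10%

Using m = 3.59. From m = (1 + c)/(c + rr + e), rearranging gives 1 + c = m·(c + rr + e), so c·(1 − m) = m·(rr + e) − 1.
Hence c = [m·(rr + e) − 1]/(1 − m) = [3.59 × (0.1191 + 0) − 1] / (1 − 3.59) ≈ 0.221016.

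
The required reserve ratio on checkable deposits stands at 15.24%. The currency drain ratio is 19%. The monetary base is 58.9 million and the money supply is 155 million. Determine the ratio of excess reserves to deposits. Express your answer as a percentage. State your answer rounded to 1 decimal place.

Using m = M/MB = 155/58.9 ≈ 2.631579. Since m = (1 + c)/(c + rr + e), the denominator satisfies c + rr + e = (1 + c)/m = (1 + 0.19) / 2.631579 ≈ 0.452200.
With c = 0.19 and rr = 0.1524, the ratio of excess reserves to deposits is 0.452200 − 0.19 − 0.1524 = 0.1098.

11.0%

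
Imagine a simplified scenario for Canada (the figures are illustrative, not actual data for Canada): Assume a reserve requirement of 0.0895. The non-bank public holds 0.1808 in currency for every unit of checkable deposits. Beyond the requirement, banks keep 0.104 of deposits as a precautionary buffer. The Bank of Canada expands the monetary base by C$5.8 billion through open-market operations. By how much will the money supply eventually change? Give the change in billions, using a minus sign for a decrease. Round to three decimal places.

The money multiplier is m = (1 + c) / (rr + e + c) = (1 + 0.1808) / (0.0895 + 0.104 + 0.1808) ≈ 3.15469.
The purchase adds 5.8 billion of base, so ΔM = m × ΔMB = 3.15469 × (+5.8) ≈ 18.2972 billion.

C$18.297 billion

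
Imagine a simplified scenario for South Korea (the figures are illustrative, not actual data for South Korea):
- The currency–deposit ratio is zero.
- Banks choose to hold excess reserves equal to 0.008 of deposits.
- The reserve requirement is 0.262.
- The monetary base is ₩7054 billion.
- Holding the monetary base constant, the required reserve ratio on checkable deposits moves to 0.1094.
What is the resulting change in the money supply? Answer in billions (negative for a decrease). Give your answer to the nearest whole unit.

₩33959 billion

Initially m₁ = 1 / (0.262 + 0.008) ≈ 3.70370, so M₁ = 3.70370 × 7054 = 26125.8998 billion.
After the change m₂ = 1 / (0.1094 + 0.008) ≈ 8.51789, so M₂ = 8.51789 × 7054 ≈ 60085.1961 billion.
ΔM = M₂ − M₁ = 60085.1961 − 26125.8998 = 33959.2963 billion.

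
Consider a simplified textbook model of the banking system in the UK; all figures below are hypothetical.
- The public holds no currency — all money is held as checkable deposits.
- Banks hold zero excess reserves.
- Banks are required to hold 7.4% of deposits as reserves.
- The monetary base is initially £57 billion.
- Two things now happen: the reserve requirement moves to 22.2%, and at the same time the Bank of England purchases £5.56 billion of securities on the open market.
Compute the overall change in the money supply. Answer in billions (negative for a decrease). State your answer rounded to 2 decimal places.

-488.47 billion

Before: m₁ = 1 / (0.074) ≈ 13.51351, MB₁ = 57, so M₁ = 13.51351 × 57 ≈ 770.2701 billion.
After: m₂ = 1 / (0.222) ≈ 4.50450, MB₂ = 57 + 5.56 = 62.56, so M₂ = 4.50450 × 62.56 ≈ 281.8015 billion.
ΔM = M₂ − M₁ = 281.8015 − 770.2701 = -488.4686 billion.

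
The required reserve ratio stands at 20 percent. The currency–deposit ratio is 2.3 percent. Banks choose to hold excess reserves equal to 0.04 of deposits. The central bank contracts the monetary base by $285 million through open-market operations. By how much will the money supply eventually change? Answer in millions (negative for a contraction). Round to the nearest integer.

-1109 million

The money multiplier is m = (1 + c) / (rr + e + c) = (1 + 0.023) / (0.2 + 0.04 + 0.023) ≈ 3.8897.
The sale removes 285 million of base, so ΔM = m × ΔMB = 3.8897 × (−285) = -1108.5645 million.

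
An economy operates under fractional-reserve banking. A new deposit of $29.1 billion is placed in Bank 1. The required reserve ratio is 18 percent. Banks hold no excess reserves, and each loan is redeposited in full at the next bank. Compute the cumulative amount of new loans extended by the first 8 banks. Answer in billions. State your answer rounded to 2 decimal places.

Bank i lends (1 − rr)^i of the original deposit: Bank 1 lends 29.1·0.8200 = 23.8620, Bank 2 lends 29.1·0.8200² ≈ 19.5668, and so on.
Summing a geometric series: total = 29.1·[0.8200·(1 − 0.8200^8) / (1 − 0.8200)] ≈ 105.4682 billion.

$105.47 billion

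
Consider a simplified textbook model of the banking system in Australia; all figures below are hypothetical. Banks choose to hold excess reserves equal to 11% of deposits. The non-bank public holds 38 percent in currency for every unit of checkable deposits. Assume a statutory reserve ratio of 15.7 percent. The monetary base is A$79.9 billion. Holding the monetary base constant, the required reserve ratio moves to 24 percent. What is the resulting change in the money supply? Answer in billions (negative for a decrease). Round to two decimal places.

Initially m₁ = (1 + 0.38) / (0.157 + 0.11 + 0.38) ≈ 2.13292, so M₁ = 2.13292 × 79.9 ≈ 170.4203 billion.
After the change m₂ = (1 + 0.38) / (0.24 + 0.11 + 0.38) ≈ 1.89041, so M₂ = 1.89041 × 79.9 ≈ 151.0438 billion.
ΔM = M₂ − M₁ = 151.0438 − 170.4203 = -19.3765 billion.

-19.38 billion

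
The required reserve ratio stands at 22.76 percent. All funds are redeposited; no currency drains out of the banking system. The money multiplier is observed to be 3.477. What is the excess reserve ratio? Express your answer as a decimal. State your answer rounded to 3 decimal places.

Using m = 3.477. Since m = (1 + c)/(c + rr + e), the denominator satisfies c + rr + e = (1 + c)/m = (1 + 0) / 3.477 ≈ 0.287604.
With c = 0 and rr = 0.2276, the excess reserve ratio is 0.287604 − 0 − 0.2276 = 0.060004.

0.060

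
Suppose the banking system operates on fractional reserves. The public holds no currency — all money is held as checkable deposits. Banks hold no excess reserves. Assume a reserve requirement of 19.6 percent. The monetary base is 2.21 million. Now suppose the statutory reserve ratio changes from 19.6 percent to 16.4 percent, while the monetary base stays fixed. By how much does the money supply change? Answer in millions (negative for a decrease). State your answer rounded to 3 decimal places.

Initially m₁ = 1 / (0.196) ≈ 5.10204, so M₁ = 5.10204 × 2.21 ≈ 11.2755 million.
After the change m₂ = 1 / (0.164) ≈ 6.09756, so M₂ = 6.09756 × 2.21 ≈ 13.4756 million.
ΔM = M₂ − M₁ = 13.4756 − 11.2755 = 2.2001 million.

2.200 million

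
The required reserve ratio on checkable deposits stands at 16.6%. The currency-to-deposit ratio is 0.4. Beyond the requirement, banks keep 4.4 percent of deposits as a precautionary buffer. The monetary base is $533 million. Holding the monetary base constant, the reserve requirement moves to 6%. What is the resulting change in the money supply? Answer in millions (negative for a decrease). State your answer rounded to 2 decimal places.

Initially m₁ = (1 + 0.4) / (0.166 + 0.044 + 0.4) ≈ 2.295082, so M₁ = 2.295082 × 533 ≈ 1223.2787 million.
After the change m₂ = (1 + 0.4) / (0.06 + 0.044 + 0.4) ≈ 2.777778, so M₂ = 2.777778 × 533 ≈ 1480.5557 million.
ΔM = M₂ − M₁ = 1480.5557 − 1223.2787 = 257.277 million.

$257.28 million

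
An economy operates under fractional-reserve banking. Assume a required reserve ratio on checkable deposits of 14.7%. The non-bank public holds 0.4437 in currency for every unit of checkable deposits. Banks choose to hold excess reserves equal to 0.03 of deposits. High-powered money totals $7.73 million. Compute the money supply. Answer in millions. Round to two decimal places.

$17.98 million

The money multiplier is m = (1 + c) / (rr + e + c) = (1 + 0.4437) / (0.147 + 0.03 + 0.4437) ≈ 2.3259.
So M = m × MB = 2.3259 × 7.73 ≈ 17.9792 million.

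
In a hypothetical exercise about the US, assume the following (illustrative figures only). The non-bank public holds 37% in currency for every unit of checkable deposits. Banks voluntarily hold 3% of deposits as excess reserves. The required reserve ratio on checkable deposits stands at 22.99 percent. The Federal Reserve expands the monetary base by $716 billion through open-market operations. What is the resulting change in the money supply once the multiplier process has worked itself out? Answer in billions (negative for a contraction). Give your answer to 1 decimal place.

$1557.3 billion

The money multiplier is m = (1 + c) / (rr + e + c) = (1 + 0.37) / (0.2299 + 0.03 + 0.37) ≈ 2.17495.
The purchase adds 716 billion of base, so ΔM = m × ΔMB = 2.17495 × (+716) = 1557.2642 billion.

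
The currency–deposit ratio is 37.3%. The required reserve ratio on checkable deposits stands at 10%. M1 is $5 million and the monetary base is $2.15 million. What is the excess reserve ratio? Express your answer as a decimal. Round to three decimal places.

Using m = M/MB = 5/2.15 ≈ 2.325581. Since m = (1 + c)/(c + rr + e), the denominator satisfies c + rr + e = (1 + c)/m = (1 + 0.373) / 2.325581 ≈ 0.590390.
With c = 0.373 and rr = 0.1, the excess reserve ratio is 0.590390 − 0.373 − 0.1 = 0.11739.

0.117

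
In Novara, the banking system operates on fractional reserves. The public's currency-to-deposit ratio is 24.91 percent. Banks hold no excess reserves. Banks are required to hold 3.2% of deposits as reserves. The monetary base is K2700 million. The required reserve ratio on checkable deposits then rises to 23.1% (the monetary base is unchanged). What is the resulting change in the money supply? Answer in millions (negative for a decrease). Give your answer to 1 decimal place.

Initially m₁ = (1 + 0.2491) / (0.032 + 0.2491) ≈ 4.443614, so M₁ = 4.443614 × 2700 = 11997.7578 million.
After the change m₂ = (1 + 0.2491) / (0.231 + 0.2491) ≈ 2.601750, so M₂ = 2.601750 × 2700 = 7024.725 million.
ΔM = M₂ − M₁ = 7024.725 − 11997.7578 = -4973.0328 million.

-4973.0 million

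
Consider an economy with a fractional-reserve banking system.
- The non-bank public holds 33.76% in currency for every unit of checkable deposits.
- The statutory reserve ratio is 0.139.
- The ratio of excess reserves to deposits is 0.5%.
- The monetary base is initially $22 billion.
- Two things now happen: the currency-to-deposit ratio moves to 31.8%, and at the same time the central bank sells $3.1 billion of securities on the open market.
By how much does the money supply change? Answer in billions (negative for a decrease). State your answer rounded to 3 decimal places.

-7.185 billion

Before: m₁ = (1 + 0.3376) / (0.139 + 0.005 + 0.3376) ≈ 2.777409, MB₁ = 22, so M₁ = 2.777409 × 22 ≈ 61.103 billion.
After: m₂ = (1 + 0.318) / (0.139 + 0.005 + 0.318) ≈ 2.852814, MB₂ = 22 − 3.1 = 18.9, so M₂ = 2.852814 × 18.9 ≈ 53.9182 billion.
ΔM = M₂ − M₁ = 53.9182 − 61.103 = -7.1848 billion.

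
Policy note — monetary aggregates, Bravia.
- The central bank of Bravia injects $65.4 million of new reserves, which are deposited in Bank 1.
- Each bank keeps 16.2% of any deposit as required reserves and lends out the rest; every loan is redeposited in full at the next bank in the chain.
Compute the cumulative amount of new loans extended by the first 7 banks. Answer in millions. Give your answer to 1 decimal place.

$240.1 million

Bank i lends (1 − rr)^i of the original deposit: Bank 1 lends 65.4·0.8380 = 54.8052, Bank 2 lends 65.4·0.8380² ≈ 45.9268, and so on.
Summing a geometric series: total = 65.4·[0.8380·(1 − 0.8380^7) / (1 − 0.8380)] ≈ 240.1255 million.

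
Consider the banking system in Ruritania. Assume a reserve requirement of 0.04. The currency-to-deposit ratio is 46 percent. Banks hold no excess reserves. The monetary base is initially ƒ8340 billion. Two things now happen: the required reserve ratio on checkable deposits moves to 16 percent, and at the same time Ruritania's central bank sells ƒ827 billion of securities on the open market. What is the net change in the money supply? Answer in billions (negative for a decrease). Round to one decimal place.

-6660.9 billion

Before: m₁ = (1 + 0.46) / (0.04 + 0.46) = 2.92, MB₁ = 8340, so M₁ = 2.92 × 8340 = 24352.8 billion.
After: m₂ = (1 + 0.46) / (0.16 + 0.46) ≈ 2.354839, MB₂ = 8340 − 827 = 7513, so M₂ = 2.354839 × 7513 ≈ 17691.9054 billion.
ΔM = M₂ − M₁ = 17691.9054 − 24352.8 = -6660.8946 billion.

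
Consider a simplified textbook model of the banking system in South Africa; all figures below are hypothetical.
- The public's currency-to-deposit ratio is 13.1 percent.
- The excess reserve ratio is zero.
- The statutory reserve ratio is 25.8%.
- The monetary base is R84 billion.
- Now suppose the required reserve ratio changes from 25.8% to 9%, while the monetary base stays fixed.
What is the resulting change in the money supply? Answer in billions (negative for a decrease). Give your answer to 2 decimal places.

Initially m₁ = (1 + 0.131) / (0.258 + 0.131) ≈ 2.90746, so M₁ = 2.90746 × 84 ≈ 244.2266 billion.
After the change m₂ = (1 + 0.131) / (0.09 + 0.131) ≈ 5.11765, so M₂ = 5.11765 × 84 = 429.8826 billion.
ΔM = M₂ − M₁ = 429.8826 − 244.2266 = 185.656 billion.

R185.66 billion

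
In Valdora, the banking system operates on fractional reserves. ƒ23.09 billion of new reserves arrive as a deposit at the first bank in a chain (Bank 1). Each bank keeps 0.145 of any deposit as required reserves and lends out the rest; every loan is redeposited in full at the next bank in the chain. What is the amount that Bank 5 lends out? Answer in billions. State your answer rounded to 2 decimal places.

ƒ10.55 billion

Each bank lends a fraction (1 − rr) = 0.8550 of the deposit it receives, so Bank 5 receives 23.09·0.8550^4 and lends 23.09·0.8550^5 ≈ 10.5500 billion.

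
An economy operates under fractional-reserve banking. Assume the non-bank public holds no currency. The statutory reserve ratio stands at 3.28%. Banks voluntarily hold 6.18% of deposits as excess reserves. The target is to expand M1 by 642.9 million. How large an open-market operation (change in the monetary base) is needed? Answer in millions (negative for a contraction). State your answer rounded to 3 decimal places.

The money multiplier is m = 1 / (rr + e) = 1 / (0.0328 + 0.0618) ≈ 10.5708245.
ΔMB = ΔM / m = (+642.9) / 10.5708245 ≈ 60.8183 million.

60.818 million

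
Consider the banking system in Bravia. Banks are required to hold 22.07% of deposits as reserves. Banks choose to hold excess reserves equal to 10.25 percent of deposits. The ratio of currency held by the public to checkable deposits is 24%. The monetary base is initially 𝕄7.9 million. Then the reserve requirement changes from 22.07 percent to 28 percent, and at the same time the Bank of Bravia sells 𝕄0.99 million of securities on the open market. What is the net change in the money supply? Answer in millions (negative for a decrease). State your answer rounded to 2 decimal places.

Before: m₁ = (1 + 0.24) / (0.2207 + 0.1025 + 0.24) ≈ 2.2017, MB₁ = 7.9, so M₁ = 2.2017 × 7.9 ≈ 17.3934 million.
After: m₂ = (1 + 0.24) / (0.28 + 0.1025 + 0.24) ≈ 1.9920, MB₂ = 7.9 − 0.99 = 6.91, so M₂ = 1.9920 × 6.91 ≈ 13.7647 million.
ΔM = M₂ − M₁ = 13.7647 − 17.3934 = -3.6287 million.

-3.63 million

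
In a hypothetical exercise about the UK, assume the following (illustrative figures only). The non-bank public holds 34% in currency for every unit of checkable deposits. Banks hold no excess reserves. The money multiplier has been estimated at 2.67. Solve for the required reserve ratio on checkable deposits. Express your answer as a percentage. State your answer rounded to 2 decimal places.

16.19%

Using m = 2.67. Since m = (1 + c)/(c + rr + e), the denominator satisfies c + rr + e = (1 + c)/m = (1 + 0.34) / 2.67 ≈ 0.501873.
With c = 0.34 and e = 0, the required reserve ratio on checkable deposits is 0.501873 − 0.34 − 0 = 0.161873.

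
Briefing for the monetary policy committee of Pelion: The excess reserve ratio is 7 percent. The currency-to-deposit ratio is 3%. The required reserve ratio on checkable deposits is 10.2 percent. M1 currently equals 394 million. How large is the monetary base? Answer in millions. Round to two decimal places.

The money multiplier is m = (1 + c) / (rr + e + c) = (1 + 0.03) / (0.102 + 0.07 + 0.03) ≈ 5.099010.
MB = M / m = 394 / 5.099010 ≈ 77.2699 million.

77.27 million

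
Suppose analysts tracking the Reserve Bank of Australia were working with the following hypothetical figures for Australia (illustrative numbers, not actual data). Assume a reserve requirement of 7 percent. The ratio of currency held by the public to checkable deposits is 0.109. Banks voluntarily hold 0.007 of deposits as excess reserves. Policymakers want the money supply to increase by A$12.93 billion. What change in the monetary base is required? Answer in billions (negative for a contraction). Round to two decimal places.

A$2.17 billion

The money multiplier is m = (1 + c) / (rr + e + c) = (1 + 0.109) / (0.07 + 0.007 + 0.109) ≈ 5.96237.
ΔMB = ΔM / m = (+12.93) / 5.96237 ≈ 2.1686 billion.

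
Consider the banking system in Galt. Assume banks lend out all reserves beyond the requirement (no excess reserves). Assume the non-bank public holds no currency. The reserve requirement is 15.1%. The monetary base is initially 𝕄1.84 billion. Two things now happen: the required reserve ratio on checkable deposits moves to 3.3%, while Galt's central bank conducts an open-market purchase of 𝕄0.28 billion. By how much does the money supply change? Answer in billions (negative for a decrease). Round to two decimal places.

𝕄52.06 billion

Before: m₁ = 1 / (0.151) ≈ 6.6225, MB₁ = 1.84, so M₁ = 6.6225 × 1.84 = 12.1854 billion.
After: m₂ = 1 / (0.033) ≈ 30.3030, MB₂ = 1.84 + 0.28 = 2.12, so M₂ = 30.3030 × 2.12 ≈ 64.2424 billion.
ΔM = M₂ − M₁ = 64.2424 − 12.1854 = 52.057 billion.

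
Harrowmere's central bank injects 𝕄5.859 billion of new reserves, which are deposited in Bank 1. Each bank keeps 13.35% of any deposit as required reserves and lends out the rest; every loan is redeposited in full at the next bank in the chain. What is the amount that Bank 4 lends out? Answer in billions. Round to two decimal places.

Each bank lends a fraction (1 − rr) = 0.8665 of the deposit it receives, so Bank 4 receives 5.859·0.8665^3 and lends 5.859·0.8665^4 ≈ 3.3029 billion.

𝕄3.30 billion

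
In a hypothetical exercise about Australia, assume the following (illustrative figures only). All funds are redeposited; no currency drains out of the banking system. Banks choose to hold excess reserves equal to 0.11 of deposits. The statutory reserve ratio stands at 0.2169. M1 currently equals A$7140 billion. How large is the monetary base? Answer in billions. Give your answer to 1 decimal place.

A$2334.1 billion

The money multiplier is m = 1 / (rr + e) = 1 / (0.2169 + 0.11) ≈ 3.059039.
MB = M / m = 7140 / 3.059039 ≈ 2334.0664 billion.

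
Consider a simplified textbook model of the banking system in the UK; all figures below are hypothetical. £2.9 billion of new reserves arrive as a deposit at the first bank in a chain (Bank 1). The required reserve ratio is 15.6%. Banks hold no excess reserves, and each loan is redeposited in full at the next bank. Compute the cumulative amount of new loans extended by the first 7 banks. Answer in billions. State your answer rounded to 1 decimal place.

£10.9 billion

Bank i lends (1 − rr)^i of the original deposit: Bank 1 lends 2.9·0.8440 = 2.4476, Bank 2 lends 2.9·0.8440² ≈ 2.0658, and so on.
Summing a geometric series: total = 2.9·[0.8440·(1 − 0.8440^7) / (1 − 0.8440)] ≈ 10.9033 billion.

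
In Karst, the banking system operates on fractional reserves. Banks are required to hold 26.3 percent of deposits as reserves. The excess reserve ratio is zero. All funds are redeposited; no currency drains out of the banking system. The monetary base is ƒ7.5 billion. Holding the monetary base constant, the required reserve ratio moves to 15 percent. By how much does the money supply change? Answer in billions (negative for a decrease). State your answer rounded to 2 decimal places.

Initially m₁ = 1 / (0.263) ≈ 3.8023, so M₁ = 3.8023 × 7.5 ≈ 28.5172 billion.
After the change m₂ = 1 / (0.15) ≈ 6.6667, so M₂ = 6.6667 × 7.5 ≈ 50.0002 billion.
ΔM = M₂ − M₁ = 50.0002 − 28.5172 = 21.483 billion.

ƒ21.48 billion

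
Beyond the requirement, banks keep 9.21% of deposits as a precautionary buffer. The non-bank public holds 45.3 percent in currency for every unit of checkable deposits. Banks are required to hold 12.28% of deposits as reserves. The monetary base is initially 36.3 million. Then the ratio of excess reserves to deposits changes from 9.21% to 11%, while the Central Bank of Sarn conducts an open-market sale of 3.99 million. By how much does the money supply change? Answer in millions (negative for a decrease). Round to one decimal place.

-10.5 million

Before: m₁ = (1 + 0.453) / (0.1228 + 0.0921 + 0.453) ≈ 2.1755, MB₁ = 36.3, so M₁ = 2.1755 × 36.3 ≈ 78.9706 million.
After: m₂ = (1 + 0.453) / (0.1228 + 0.11 + 0.453) ≈ 2.1187, MB₂ = 36.3 − 3.99 = 32.31, so M₂ = 2.1187 × 32.31 ≈ 68.4552 million.
ΔM = M₂ − M₁ = 68.4552 − 78.9706 = -10.5154 million.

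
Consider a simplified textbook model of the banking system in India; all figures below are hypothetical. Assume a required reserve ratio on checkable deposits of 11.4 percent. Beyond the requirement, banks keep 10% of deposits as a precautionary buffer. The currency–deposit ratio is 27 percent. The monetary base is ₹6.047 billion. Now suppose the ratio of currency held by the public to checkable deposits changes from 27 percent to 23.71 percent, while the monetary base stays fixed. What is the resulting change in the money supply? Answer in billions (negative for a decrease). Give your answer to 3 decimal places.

₹0.716 billion

Initially m₁ = (1 + 0.27) / (0.114 + 0.1 + 0.27) ≈ 2.62397, so M₁ = 2.62397 × 6.047 ≈ 15.8671 billion.
After the change m₂ = (1 + 0.2371) / (0.114 + 0.1 + 0.2371) ≈ 2.74241, so M₂ = 2.74241 × 6.047 ≈ 16.5834 billion.
ΔM = M₂ − M₁ = 16.5834 − 15.8671 = 0.7163 billion.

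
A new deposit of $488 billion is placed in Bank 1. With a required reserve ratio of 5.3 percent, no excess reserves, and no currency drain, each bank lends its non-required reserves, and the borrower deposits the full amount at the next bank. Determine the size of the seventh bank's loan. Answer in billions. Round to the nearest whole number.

Each bank lends a fraction (1 − rr) = 0.9470 of the deposit it receives, so Bank 7 receives 488·0.9470^6 and lends 488·0.9470^7 ≈ 333.3264 billion.

$333 billion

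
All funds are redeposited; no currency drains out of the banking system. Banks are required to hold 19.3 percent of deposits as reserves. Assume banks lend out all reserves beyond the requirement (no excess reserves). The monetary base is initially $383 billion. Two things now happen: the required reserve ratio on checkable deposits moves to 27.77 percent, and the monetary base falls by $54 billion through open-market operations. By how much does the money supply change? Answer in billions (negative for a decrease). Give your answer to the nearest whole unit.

-800 billion

Before: m₁ = 1 / (0.193) ≈ 5.1813, MB₁ = 383, so M₁ = 5.1813 × 383 = 1984.4379 billion.
After: m₂ = 1 / (0.2777) ≈ 3.6010, MB₂ = 383 − 54 = 329, so M₂ = 3.6010 × 329 = 1184.729 billion.
ΔM = M₂ − M₁ = 1184.729 − 1984.4379 = -799.7089 billion.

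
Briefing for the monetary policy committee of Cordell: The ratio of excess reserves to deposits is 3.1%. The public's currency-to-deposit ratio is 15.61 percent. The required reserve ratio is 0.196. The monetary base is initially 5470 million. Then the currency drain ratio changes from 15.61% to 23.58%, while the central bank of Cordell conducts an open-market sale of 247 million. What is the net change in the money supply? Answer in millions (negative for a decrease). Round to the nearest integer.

Before: m₁ = (1 + 0.1561) / (0.196 + 0.031 + 0.1561) ≈ 3.01775, MB₁ = 5470, so M₁ = 3.01775 × 5470 = 16507.0925 million.
After: m₂ = (1 + 0.2358) / (0.196 + 0.031 + 0.2358) ≈ 2.67027, MB₂ = 5470 − 247 = 5223, so M₂ = 2.67027 × 5223 ≈ 13946.8202 million.
ΔM = M₂ − M₁ = 13946.8202 − 16507.0925 = -2560.2723 million.

-2560 million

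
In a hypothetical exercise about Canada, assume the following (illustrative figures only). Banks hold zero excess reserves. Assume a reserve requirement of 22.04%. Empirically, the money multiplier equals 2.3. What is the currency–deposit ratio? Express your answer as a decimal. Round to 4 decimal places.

Using m = 2.3. From m = (1 + c)/(c + rr + e), rearranging gives 1 + c = m·(c + rr + e), so c·(1 − m) = m·(rr + e) − 1.
Hence c = [m·(rr + e) − 1]/(1 − m) = [2.3 × (0.2204 + 0) − 1] / (1 − 2.3) ≈ 0.379292.

0.3793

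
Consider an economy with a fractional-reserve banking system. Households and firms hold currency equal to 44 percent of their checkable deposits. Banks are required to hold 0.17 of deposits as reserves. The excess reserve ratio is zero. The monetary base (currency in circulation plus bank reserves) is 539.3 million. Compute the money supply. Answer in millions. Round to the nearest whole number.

1273 million

The money multiplier is m = (1 + c) / (rr + c) = (1 + 0.44) / (0.17 + 0.44) ≈ 2.3607.
So M = m × MB = 2.3607 × 539.3 ≈ 1273.1255 million.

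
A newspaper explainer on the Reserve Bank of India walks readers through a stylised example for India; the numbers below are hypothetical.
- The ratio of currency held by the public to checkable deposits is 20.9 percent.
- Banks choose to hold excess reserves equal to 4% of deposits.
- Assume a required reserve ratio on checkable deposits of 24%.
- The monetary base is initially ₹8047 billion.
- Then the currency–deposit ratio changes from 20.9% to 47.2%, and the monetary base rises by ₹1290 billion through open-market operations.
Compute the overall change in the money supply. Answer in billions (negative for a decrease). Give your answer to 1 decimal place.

-1618.7 billion

Before: m₁ = (1 + 0.209) / (0.24 + 0.04 + 0.209) ≈ 2.472393, MB₁ = 8047, so M₁ = 2.472393 × 8047 ≈ 19895.3465 billion.
After: m₂ = (1 + 0.472) / (0.24 + 0.04 + 0.472) ≈ 1.957447, MB₂ = 8047 + 1290 = 9337, so M₂ = 1.957447 × 9337 ≈ 18276.6826 billion.
ΔM = M₂ − M₁ = 18276.6826 − 19895.3465 = -1618.6639 billion.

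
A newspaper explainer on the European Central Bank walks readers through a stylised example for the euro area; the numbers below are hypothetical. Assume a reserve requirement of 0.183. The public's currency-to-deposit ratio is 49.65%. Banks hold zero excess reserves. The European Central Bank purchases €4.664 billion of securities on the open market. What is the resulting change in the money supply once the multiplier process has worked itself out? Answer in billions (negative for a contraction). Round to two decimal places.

€10.27 billion

The money multiplier is m = (1 + c) / (rr + c) = (1 + 0.4965) / (0.183 + 0.4965) ≈ 2.2024.
The purchase adds 4.664 billion of base, so ΔM = m × ΔMB = 2.2024 × (+4.664) ≈ 10.272 billion.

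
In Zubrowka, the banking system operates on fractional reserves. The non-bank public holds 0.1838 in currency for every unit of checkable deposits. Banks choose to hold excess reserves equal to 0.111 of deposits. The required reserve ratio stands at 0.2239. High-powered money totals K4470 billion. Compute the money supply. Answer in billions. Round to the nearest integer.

K10202 billion

The money multiplier is m = (1 + c) / (rr + e + c) = (1 + 0.1838) / (0.2239 + 0.111 + 0.1838) ≈ 2.28224.
So M = m × MB = 2.28224 × 4470 = 10201.6128 billion.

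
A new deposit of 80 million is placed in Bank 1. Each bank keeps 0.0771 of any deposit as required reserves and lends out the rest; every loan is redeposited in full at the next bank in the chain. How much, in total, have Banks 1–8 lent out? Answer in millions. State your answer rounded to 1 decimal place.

Bank i lends (1 − rr)^i of the original deposit: Bank 1 lends 80·0.9229 = 73.8320, Bank 2 lends 80·0.9229² ≈ 68.1396, and so on.
Summing a geometric series: total = 80·[0.9229·(1 − 0.9229^8) / (1 − 0.9229)] ≈ 453.6171 million.

453.6 million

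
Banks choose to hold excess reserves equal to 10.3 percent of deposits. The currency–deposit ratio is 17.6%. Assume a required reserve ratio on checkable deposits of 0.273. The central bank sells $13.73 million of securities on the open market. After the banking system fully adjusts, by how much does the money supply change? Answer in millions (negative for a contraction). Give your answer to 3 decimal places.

-29.251 million

The money multiplier is m = (1 + c) / (rr + e + c) = (1 + 0.176) / (0.273 + 0.103 + 0.176) ≈ 2.130435.
The sale removes 13.73 million of base, so ΔM = m × ΔMB = 2.130435 × (−13.73) ≈ -29.2509 million.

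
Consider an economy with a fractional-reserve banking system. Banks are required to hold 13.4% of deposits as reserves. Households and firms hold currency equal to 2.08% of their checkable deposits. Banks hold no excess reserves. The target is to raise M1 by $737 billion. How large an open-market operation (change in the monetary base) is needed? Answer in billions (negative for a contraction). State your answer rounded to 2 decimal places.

The money multiplier is m = (1 + c) / (rr + c) = (1 + 0.0208) / (0.134 + 0.0208) ≈ 6.594315.
ΔMB = ΔM / m = (+737) / 6.594315 ≈ 111.7629 billion.

$111.76 billion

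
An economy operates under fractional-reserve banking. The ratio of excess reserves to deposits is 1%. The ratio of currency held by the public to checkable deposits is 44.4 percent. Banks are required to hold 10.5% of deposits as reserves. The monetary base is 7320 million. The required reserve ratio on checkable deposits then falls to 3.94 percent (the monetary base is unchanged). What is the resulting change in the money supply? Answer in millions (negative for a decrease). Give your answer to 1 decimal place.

Initially m₁ = (1 + 0.444) / (0.105 + 0.01 + 0.444) ≈ 2.583184, so M₁ = 2.583184 × 7320 ≈ 18908.9069 million.
After the change m₂ = (1 + 0.444) / (0.0394 + 0.01 + 0.444) ≈ 2.926632, so M₂ = 2.926632 × 7320 ≈ 21422.9462 million.
ΔM = M₂ − M₁ = 21422.9462 − 18908.9069 = 2514.0393 million.

2514.0 million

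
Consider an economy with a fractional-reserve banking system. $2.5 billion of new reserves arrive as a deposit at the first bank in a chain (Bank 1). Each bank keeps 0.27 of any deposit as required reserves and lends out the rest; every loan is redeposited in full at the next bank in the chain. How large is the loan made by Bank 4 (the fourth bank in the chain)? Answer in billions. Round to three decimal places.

Each bank lends a fraction (1 − rr) = 0.7300 of the deposit it receives, so Bank 4 receives 2.5·0.7300^3 and lends 2.5·0.7300^4 ≈ 0.7100 billion.

$0.710 billion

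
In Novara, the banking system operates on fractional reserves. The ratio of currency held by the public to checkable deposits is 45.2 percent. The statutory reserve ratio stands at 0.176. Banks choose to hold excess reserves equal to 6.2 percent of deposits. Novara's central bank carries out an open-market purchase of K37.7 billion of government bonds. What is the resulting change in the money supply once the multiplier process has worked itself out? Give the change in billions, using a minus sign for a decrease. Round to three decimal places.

The money multiplier is m = (1 + c) / (rr + e + c) = (1 + 0.452) / (0.176 + 0.062 + 0.452) ≈ 2.104348.
The purchase adds 37.7 billion of base, so ΔM = m × ΔMB = 2.104348 × (+37.7) ≈ 79.3339 billion.

K79.334 billion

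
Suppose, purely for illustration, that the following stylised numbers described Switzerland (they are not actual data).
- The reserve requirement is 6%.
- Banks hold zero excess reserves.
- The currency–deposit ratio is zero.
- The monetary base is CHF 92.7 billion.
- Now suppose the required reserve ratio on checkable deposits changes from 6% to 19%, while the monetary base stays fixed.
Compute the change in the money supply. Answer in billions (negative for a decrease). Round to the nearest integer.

-1057 billion

Initially m₁ = 1 / (0.06) ≈ 16.6667, so M₁ = 16.6667 × 92.7 ≈ 1545.0031 billion.
After the change m₂ = 1 / (0.19) ≈ 5.2632, so M₂ = 5.2632 × 92.7 ≈ 487.8986 billion.
ΔM = M₂ − M₁ = 487.8986 − 1545.0031 = -1057.1045 billion.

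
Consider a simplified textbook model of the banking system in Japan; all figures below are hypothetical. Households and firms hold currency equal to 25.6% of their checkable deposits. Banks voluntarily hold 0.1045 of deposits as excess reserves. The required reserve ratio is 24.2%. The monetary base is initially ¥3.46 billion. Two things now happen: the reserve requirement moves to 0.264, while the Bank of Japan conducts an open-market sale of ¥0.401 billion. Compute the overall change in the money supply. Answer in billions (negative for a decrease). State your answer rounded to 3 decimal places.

-1.061 billion

Before: m₁ = (1 + 0.256) / (0.242 + 0.1045 + 0.256) ≈ 2.08465, MB₁ = 3.46, so M₁ = 2.08465 × 3.46 ≈ 7.2129 billion.
After: m₂ = (1 + 0.256) / (0.264 + 0.1045 + 0.256) ≈ 2.01121, MB₂ = 3.46 − 0.401 = 3.059, so M₂ = 2.01121 × 3.059 ≈ 6.1523 billion.
ΔM = M₂ − M₁ = 6.1523 − 7.2129 = -1.0606 billion.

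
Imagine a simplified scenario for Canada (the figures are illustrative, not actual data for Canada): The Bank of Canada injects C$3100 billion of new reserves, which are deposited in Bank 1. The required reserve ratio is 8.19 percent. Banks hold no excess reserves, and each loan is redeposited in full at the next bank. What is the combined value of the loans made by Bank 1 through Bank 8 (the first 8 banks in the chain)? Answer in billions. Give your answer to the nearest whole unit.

C$17209 billion

Bank i lends (1 − rr)^i of the original deposit: Bank 1 lends 3100·0.9181 = 2846.1100, Bank 2 lends 3100·0.9181² ≈ 2613.0136, and so on.
Summing a geometric series: total = 3100·[0.9181·(1 − 0.9181^8) / (1 − 0.9181)] ≈ 17208.6916 billion.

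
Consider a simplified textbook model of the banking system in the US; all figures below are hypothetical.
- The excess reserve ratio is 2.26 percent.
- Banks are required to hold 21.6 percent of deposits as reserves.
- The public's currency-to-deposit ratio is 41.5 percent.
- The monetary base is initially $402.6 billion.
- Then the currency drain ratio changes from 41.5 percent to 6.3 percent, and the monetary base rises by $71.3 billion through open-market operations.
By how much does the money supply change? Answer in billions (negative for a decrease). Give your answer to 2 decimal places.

$798.68 billion

Before: m₁ = (1 + 0.415) / (0.216 + 0.0226 + 0.415) ≈ 2.164933, MB₁ = 402.6, so M₁ = 2.164933 × 402.6 ≈ 871.602 billion.
After: m₂ = (1 + 0.063) / (0.216 + 0.0226 + 0.063) ≈ 3.524536, MB₂ = 402.6 + 71.3 = 473.9, so M₂ = 3.524536 × 473.9 ≈ 1670.2776 billion.
ΔM = M₂ − M₁ = 1670.2776 − 871.602 = 798.6756 billion.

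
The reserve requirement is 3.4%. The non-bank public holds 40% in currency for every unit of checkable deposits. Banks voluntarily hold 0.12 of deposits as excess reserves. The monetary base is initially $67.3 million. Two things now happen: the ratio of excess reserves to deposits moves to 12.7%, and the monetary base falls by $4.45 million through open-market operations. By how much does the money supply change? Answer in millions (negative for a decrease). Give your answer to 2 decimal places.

Before: m₁ = (1 + 0.4) / (0.034 + 0.12 + 0.4) ≈ 2.52708, MB₁ = 67.3, so M₁ = 2.52708 × 67.3 ≈ 170.0725 million.
After: m₂ = (1 + 0.4) / (0.034 + 0.127 + 0.4) ≈ 2.49554, MB₂ = 67.3 − 4.45 = 62.85, so M₂ = 2.49554 × 62.85 ≈ 156.8447 million.
ΔM = M₂ − M₁ = 156.8447 − 170.0725 = -13.2278 million.

-13.23 million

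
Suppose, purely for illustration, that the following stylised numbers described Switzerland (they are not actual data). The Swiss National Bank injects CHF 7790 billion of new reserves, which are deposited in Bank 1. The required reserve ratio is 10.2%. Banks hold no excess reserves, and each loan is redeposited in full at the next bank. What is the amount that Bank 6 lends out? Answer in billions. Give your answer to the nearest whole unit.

Each bank lends a fraction (1 − rr) = 0.8980 of the deposit it receives, so Bank 6 receives 7790·0.8980^5 and lends 7790·0.8980^6 ≈ 4085.0321 billion.

CHF 4085 billion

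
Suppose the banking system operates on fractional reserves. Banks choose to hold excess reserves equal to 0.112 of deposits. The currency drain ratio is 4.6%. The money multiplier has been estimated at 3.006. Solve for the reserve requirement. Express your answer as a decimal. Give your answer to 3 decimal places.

Using m = 3.006. Since m = (1 + c)/(c + rr + e), the denominator satisfies c + rr + e = (1 + c)/m = (1 + 0.046) / 3.006 ≈ 0.347971.
With c = 0.046 and e = 0.112, the reserve requirement is 0.347971 − 0.046 − 0.112 = 0.189971.

0.190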